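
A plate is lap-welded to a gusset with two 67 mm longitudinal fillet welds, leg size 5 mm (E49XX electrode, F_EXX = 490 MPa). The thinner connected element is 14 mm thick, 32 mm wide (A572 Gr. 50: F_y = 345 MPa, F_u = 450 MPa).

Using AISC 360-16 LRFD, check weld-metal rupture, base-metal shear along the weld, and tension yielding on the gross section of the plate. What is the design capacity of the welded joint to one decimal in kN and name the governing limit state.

104.4 kN (weld metal governs)

Weld metal: throat = 0.707×5 = 3.535 mm, L = 2×67 = 134 mm. φR_n = 0.75 × 0.6 × 490 × 3.535 × 134 = 104.4 kN.
Base metal shear (14 mm plate): yield φR_n = 1.0×0.6×345×14×134 = 388.3 kN; rupture φR_n = 0.75×0.6×450×14×134 = 379.9 kN; take 379.9 kN (rupture).
Tension yield (gross): A_g = 32×14 = 448 mm². φR_n = 0.90 × 345 × 448 = 139.1 kN.
Governing: min(104.4, 379.9, 139.1) = 104.4 kN → weld metal.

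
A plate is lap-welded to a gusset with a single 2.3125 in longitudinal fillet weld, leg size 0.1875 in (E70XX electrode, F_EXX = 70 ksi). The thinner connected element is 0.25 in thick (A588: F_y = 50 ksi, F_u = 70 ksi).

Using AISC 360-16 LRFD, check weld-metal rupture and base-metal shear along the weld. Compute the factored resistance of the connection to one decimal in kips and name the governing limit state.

9.7 kips (weld metal governs)

Weld metal: throat = 0.707×0.1875 = 0.13256 in, L = 2.3125 in. φR_n = 0.75 × 0.6 × 70 × 0.13256 × 2.3125 = 9.7 kips.
Base metal shear (0.25 in plate): yield φR_n = 1.0×0.6×50×0.25×2.3125 = 17.3 kips; rupture φR_n = 0.75×0.6×70×0.25×2.3125 = 18.2 kips; take 17.3 kips (yield).
Governing: min(9.7, 17.3) = 9.7 kips → weld metal.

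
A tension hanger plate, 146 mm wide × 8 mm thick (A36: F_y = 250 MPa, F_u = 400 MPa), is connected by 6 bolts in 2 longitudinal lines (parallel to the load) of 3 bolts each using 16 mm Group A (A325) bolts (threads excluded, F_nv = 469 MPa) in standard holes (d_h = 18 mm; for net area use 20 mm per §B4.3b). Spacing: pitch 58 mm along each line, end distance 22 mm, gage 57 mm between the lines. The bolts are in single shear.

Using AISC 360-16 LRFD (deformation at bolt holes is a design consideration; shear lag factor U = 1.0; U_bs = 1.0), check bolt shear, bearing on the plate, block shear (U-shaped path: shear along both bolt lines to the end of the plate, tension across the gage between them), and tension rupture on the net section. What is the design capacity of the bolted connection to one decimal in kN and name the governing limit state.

Bolt shear: A_b = π(16)²/4 = 201.06 mm². φR_n = 0.75 × 469 × 201.06 × 6 × 1 = 424.3 kN.
Bearing (8 mm plate, F_u = 400 MPa): end bolts L_c = 22 − 18/2 = 13, R_n = min(1.2×13×8×400, 2.4×16×8×400) = 49.92 kN/bolt; interior L_c = 58 − 18 = 40, R_n = 122.88 kN/bolt. φR_n = 0.75 × (2×49.92 + 4×122.88) = 443.5 kN.
Block shear: shear path 2×[22+2×58] = 2×138 mm, A_gv = 2208, A_nv = 2×(138 − 2.5×20)×8 = 1408 mm²; tension across gage: (57 − 1×20)×8 = 296 mm². R_n = min(0.6×400×1408, 0.6×250×2208) + 1.0×400×296 = min(337.92, 331.2) + 118.4 = 449.6 kN. φR_n = 0.75 × 449.6 = 337.2 kN.
Tension rupture (net): A_n = (146 − 2×20)×8 = 848 mm² (U = 1.0, A_e = A_n). φR_n = 0.75 × 400 × 848 = 254.4 kN.
Governing: min(424.3, 443.5, 337.2, 254.4) = 254.4 kN → net-section rupture.

254.4 kN (net-section rupture governs)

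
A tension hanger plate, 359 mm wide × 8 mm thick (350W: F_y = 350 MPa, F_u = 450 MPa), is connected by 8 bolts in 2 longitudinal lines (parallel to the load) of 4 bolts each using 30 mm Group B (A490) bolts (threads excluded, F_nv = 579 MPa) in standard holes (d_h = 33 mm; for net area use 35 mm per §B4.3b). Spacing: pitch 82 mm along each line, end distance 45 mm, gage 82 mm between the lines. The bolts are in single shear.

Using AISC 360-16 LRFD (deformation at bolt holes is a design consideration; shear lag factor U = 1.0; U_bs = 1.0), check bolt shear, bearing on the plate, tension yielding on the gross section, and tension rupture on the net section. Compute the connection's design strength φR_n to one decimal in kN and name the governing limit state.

Bolt shear: A_b = π(30)²/4 = 706.86 mm². φR_n = 0.75 × 579 × 706.86 × 8 × 1 = 2455.6 kN.
Bearing (8 mm plate, F_u = 450 MPa): end bolts L_c = 45 − 33/2 = 28.5, R_n = min(1.2×28.5×8×450, 2.4×30×8×450) = 123.12 kN/bolt; interior L_c = 82 − 33 = 49, R_n = 211.68 kN/bolt. φR_n = 0.75 × (2×123.12 + 6×211.68) = 1137.2 kN.
Tension yield (gross): A_g = 359×8 = 2872 mm². φR_n = 0.90 × 350 × 2872 = 904.7 kN.
Tension rupture (net): A_n = (359 − 2×35)×8 = 2312 mm² (U = 1.0, A_e = A_n). φR_n = 0.75 × 450 × 2312 = 780.3 kN.
Governing: min(2455.6, 1137.2, 904.7, 780.3) = 780.3 kN → net-section rupture.

780.3 kN (net-section rupture governs)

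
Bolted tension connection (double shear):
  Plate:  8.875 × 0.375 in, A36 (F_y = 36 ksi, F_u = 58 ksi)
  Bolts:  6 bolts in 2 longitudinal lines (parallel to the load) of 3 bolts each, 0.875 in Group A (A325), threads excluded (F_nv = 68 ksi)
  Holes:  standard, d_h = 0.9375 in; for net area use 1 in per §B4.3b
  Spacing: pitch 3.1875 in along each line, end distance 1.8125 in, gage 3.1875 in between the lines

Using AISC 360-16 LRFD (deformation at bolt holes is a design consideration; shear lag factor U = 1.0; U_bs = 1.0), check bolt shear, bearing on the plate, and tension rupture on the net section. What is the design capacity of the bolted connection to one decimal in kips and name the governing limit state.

112.1 kips (net-section rupture governs)

Bolt shear: A_b = π(0.875)²/4 = 0.60132 in². φR_n = 0.75 × 68 × 0.60132 × 6 × 2 = 368.0 kips.
Bearing (0.375 in plate, F_u = 58 ksi): end bolts L_c = 1.8125 − 0.9375/2 = 1.34375, R_n = min(1.2×1.34375×0.375×58, 2.4×0.875×0.375×58) = 35.072 kips/bolt; interior L_c = 3.1875 − 0.9375 = 2.25, R_n = 45.675 kips/bolt. φR_n = 0.75 × (2×35.072 + 4×45.675) = 189.6 kips.
Tension rupture (net): A_n = (8.875 − 2×1)×0.375 = 2.5781 in² (U = 1.0, A_e = A_n). φR_n = 0.75 × 58 × 2.5781 = 112.1 kips.
Governing: min(368.0, 189.6, 112.1) = 112.1 kips → net-section rupture.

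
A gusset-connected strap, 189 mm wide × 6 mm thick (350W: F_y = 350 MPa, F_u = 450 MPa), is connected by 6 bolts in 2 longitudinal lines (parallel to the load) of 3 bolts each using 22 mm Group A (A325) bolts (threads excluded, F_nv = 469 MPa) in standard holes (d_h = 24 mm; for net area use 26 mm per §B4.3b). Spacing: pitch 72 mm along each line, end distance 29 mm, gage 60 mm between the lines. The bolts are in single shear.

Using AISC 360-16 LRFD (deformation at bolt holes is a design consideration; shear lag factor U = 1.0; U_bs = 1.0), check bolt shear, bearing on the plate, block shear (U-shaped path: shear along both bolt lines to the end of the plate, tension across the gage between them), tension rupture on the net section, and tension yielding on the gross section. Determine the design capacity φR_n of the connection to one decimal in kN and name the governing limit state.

277.4 kN (net-section rupture governs)

Bolt shear: A_b = π(22)²/4 = 380.13 mm². φR_n = 0.75 × 469 × 380.13 × 6 × 1 = 802.3 kN.
Bearing (6 mm plate, F_u = 450 MPa): end bolts L_c = 29 − 24/2 = 17, R_n = min(1.2×17×6×450, 2.4×22×6×450) = 55.08 kN/bolt; interior L_c = 72 − 24 = 48, R_n = 142.56 kN/bolt. φR_n = 0.75 × (2×55.08 + 4×142.56) = 510.3 kN.
Block shear: shear path 2×[29+2×72] = 2×173 mm, A_gv = 2076, A_nv = 2×(173 − 2.5×26)×6 = 1296 mm²; tension across gage: (60 − 1×26)×6 = 204 mm². R_n = min(0.6×450×1296, 0.6×350×2076) + 1.0×450×204 = min(349.92, 435.96) + 91.8 = 441.72 kN. φR_n = 0.75 × 441.72 = 331.3 kN.
Tension rupture (net): A_n = (189 − 2×26)×6 = 822 mm² (U = 1.0, A_e = A_n). φR_n = 0.75 × 450 × 822 = 277.4 kN.
Tension yield (gross): A_g = 189×6 = 1134 mm². φR_n = 0.90 × 350 × 1134 = 357.2 kN.
Governing: min(802.3, 510.3, 331.3, 277.4, 357.2) = 277.4 kN → net-section rupture.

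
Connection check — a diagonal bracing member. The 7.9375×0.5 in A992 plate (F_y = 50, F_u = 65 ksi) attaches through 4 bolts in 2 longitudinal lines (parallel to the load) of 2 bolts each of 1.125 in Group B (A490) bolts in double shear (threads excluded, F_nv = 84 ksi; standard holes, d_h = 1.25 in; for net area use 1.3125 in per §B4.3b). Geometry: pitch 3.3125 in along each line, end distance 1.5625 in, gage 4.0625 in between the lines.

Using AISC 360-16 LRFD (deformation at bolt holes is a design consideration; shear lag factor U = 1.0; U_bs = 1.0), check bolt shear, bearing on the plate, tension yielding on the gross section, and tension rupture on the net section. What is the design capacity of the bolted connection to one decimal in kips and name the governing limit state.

129.5 kips (net-section rupture governs)

Bolt shear: A_b = π(1.125)²/4 = 0.99402 in². φR_n = 0.75 × 84 × 0.99402 × 4 × 2 = 501.0 kips.
Bearing (0.5 in plate, F_u = 65 ksi): end bolts L_c = 1.5625 − 1.25/2 = 0.9375, R_n = min(1.2×0.9375×0.5×65, 2.4×1.125×0.5×65) = 36.563 kips/bolt; interior L_c = 3.3125 − 1.25 = 2.0625, R_n = 80.438 kips/bolt. φR_n = 0.75 × (2×36.563 + 2×80.438) = 175.5 kips.
Tension yield (gross): A_g = 7.9375×0.5 = 3.9688 in². φR_n = 0.90 × 50 × 3.9688 = 178.6 kips.
Tension rupture (net): A_n = (7.9375 − 2×1.3125)×0.5 = 2.6563 in² (U = 1.0, A_e = A_n). φR_n = 0.75 × 65 × 2.6563 = 129.5 kips.
Governing: min(501.0, 175.5, 178.6, 129.5) = 129.5 kips → net-section rupture.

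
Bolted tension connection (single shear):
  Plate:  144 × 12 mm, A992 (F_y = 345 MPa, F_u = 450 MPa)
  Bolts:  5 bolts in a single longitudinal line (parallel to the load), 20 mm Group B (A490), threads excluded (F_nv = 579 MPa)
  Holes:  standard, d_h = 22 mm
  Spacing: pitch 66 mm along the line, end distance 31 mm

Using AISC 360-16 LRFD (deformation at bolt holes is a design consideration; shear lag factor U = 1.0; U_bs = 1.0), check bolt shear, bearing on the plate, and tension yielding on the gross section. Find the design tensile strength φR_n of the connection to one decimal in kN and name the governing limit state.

Bolt shear: A_b = π(20)²/4 = 314.16 mm². φR_n = 0.75 × 579 × 314.16 × 5 × 1 = 682.1 kN.
Bearing (12 mm plate, F_u = 450 MPa): end bolts L_c = 31 − 22/2 = 20, R_n = min(1.2×20×12×450, 2.4×20×12×450) = 129.6 kN/bolt; interior L_c = 66 − 22 = 44, R_n = 259.2 kN/bolt. φR_n = 0.75 × (1×129.6 + 4×259.2) = 874.8 kN.
Tension yield (gross): A_g = 144×12 = 1728 mm². φR_n = 0.90 × 345 × 1728 = 536.5 kN.
Governing: min(682.1, 874.8, 536.5) = 536.5 kN → gross-section yield.

536.5 kN (gross-section yield governs)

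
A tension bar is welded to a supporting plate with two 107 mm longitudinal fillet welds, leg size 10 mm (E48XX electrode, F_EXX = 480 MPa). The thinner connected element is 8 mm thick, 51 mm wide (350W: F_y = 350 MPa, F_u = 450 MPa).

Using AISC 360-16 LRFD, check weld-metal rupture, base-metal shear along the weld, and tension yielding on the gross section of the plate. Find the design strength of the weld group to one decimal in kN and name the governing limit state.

Weld metal: throat = 0.707×10 = 7.07 mm, L = 2×107 = 214 mm. φR_n = 0.75 × 0.6 × 480 × 7.07 × 214 = 326.8 kN.
Base metal shear (8 mm plate): yield φR_n = 1.0×0.6×350×8×214 = 359.5 kN; rupture φR_n = 0.75×0.6×450×8×214 = 346.7 kN; take 346.7 kN (rupture).
Tension yield (gross): A_g = 51×8 = 408 mm². φR_n = 0.90 × 350 × 408 = 128.5 kN.
Governing: min(326.8, 346.7, 128.5) = 128.5 kN → gross-section yield.

128.5 kN (gross-section yield governs)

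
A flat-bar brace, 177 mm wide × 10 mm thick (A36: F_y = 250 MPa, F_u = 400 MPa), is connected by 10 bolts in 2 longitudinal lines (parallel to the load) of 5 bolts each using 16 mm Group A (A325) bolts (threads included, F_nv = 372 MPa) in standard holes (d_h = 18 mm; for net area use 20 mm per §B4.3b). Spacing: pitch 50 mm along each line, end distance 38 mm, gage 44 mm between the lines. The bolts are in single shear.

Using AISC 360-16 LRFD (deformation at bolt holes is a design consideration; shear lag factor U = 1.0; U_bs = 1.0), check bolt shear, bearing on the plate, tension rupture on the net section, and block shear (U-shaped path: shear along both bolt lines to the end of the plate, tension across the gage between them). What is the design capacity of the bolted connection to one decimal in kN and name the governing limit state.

411.0 kN (net-section rupture governs)

Bolt shear: A_b = π(16)²/4 = 201.06 mm². φR_n = 0.75 × 372 × 201.06 × 10 × 1 = 561.0 kN.
Bearing (10 mm plate, F_u = 400 MPa): end bolts L_c = 38 − 18/2 = 29, R_n = min(1.2×29×10×400, 2.4×16×10×400) = 139.2 kN/bolt; interior L_c = 50 − 18 = 32, R_n = 153.6 kN/bolt. φR_n = 0.75 × (2×139.2 + 8×153.6) = 1130.4 kN.
Tension rupture (net): A_n = (177 − 2×20)×10 = 1370 mm² (U = 1.0, A_e = A_n). φR_n = 0.75 × 400 × 1370 = 411.0 kN.
Block shear: shear path 2×[38+4×50] = 2×238 mm, A_gv = 4760, A_nv = 2×(238 − 4.5×20)×10 = 2960 mm²; tension across gage: (44 − 1×20)×10 = 240 mm². R_n = min(0.6×400×2960, 0.6×250×4760) + 1.0×400×240 = min(710.4, 714) + 96 = 806.4 kN. φR_n = 0.75 × 806.4 = 604.8 kN.
Governing: min(561.0, 1130.4, 411.0, 604.8) = 411.0 kN → net-section rupture.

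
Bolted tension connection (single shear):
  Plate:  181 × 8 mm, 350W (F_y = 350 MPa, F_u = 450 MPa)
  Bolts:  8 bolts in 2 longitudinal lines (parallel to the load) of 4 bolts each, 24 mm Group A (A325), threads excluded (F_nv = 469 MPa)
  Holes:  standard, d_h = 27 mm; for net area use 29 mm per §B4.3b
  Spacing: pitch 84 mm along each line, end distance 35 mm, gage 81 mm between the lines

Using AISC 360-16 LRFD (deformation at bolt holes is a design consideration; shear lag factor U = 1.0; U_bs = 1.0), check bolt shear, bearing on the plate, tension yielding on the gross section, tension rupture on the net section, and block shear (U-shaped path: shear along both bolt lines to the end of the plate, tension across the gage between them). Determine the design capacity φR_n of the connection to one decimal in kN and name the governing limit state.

Bolt shear: A_b = π(24)²/4 = 452.39 mm². φR_n = 0.75 × 469 × 452.39 × 8 × 1 = 1273.0 kN.
Bearing (8 mm plate, F_u = 450 MPa): end bolts L_c = 35 − 27/2 = 21.5, R_n = min(1.2×21.5×8×450, 2.4×24×8×450) = 92.88 kN/bolt; interior L_c = 84 − 27 = 57, R_n = 207.36 kN/bolt. φR_n = 0.75 × (2×92.88 + 6×207.36) = 1072.4 kN.
Tension yield (gross): A_g = 181×8 = 1448 mm². φR_n = 0.90 × 350 × 1448 = 456.1 kN.
Tension rupture (net): A_n = (181 − 2×29)×8 = 984 mm² (U = 1.0, A_e = A_n). φR_n = 0.75 × 450 × 984 = 332.1 kN.
Block shear: shear path 2×[35+3×84] = 2×287 mm, A_gv = 4592, A_nv = 2×(287 − 3.5×29)×8 = 2968 mm²; tension across gage: (81 − 1×29)×8 = 416 mm². R_n = min(0.6×450×2968, 0.6×350×4592) + 1.0×450×416 = min(801.36, 964.32) + 187.2 = 988.56 kN. φR_n = 0.75 × 988.56 = 741.4 kN.
Governing: min(1273.0, 1072.4, 456.1, 332.1, 741.4) = 332.1 kN → net-section rupture.

332.1 kN (net-section rupture governs)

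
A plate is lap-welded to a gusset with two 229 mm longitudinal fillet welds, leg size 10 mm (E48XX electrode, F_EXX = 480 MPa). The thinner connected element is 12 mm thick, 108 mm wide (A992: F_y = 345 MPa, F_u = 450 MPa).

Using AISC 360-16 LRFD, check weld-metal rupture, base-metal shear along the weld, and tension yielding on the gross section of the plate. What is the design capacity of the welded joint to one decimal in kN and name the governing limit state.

402.4 kN (gross-section yield governs)

Weld metal: throat = 0.707×10 = 7.07 mm, L = 2×229 = 458 mm. φR_n = 0.75 × 0.6 × 480 × 7.07 × 458 = 699.4 kN.
Base metal shear (12 mm plate): yield φR_n = 1.0×0.6×345×12×458 = 1137.7 kN; rupture φR_n = 0.75×0.6×450×12×458 = 1112.9 kN; take 1112.9 kN (rupture).
Tension yield (gross): A_g = 108×12 = 1296 mm². φR_n = 0.90 × 345 × 1296 = 402.4 kN.
Governing: min(699.4, 1112.9, 402.4) = 402.4 kN → gross-section yield.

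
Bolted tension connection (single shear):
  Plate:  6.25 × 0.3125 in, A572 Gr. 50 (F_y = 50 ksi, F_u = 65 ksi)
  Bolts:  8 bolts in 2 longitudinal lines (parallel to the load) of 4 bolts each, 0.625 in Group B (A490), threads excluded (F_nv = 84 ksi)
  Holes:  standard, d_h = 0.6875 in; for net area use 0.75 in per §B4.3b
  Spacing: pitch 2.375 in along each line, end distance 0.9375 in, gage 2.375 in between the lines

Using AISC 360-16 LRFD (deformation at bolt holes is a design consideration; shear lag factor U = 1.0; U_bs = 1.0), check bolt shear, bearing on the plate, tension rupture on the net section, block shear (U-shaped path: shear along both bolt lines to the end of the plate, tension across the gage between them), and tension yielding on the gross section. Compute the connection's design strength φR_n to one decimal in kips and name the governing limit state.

72.4 kips (net-section rupture governs)

Bolt shear: A_b = π(0.625)²/4 = 0.3068 in². φR_n = 0.75 × 84 × 0.3068 × 8 × 1 = 154.6 kips.
Bearing (0.3125 in plate, F_u = 65 ksi): end bolts L_c = 0.9375 − 0.6875/2 = 0.59375, R_n = min(1.2×0.59375×0.3125×65, 2.4×0.625×0.3125×65) = 14.473 kips/bolt; interior L_c = 2.375 − 0.6875 = 1.6875, R_n = 30.469 kips/bolt. φR_n = 0.75 × (2×14.473 + 6×30.469) = 158.8 kips.
Tension rupture (net): A_n = (6.25 − 2×0.75)×0.3125 = 1.4844 in² (U = 1.0, A_e = A_n). φR_n = 0.75 × 65 × 1.4844 = 72.4 kips.
Block shear: shear path 2×[0.9375+3×2.375] = 2×8.0625 in, A_gv = 5.0391, A_nv = 2×(8.0625 − 3.5×0.75)×0.3125 = 3.3984 in²; tension across gage: (2.375 − 1×0.75)×0.3125 = 0.50781 in². R_n = min(0.6×65×3.3984, 0.6×50×5.0391) + 1.0×65×0.50781 = min(132.54, 151.17) + 33.008 = 165.55 kips. φR_n = 0.75 × 165.55 = 124.2 kips.
Tension yield (gross): A_g = 6.25×0.3125 = 1.9531 in². φR_n = 0.90 × 50 × 1.9531 = 87.9 kips.
Governing: min(154.6, 158.8, 72.4, 124.2, 87.9) = 72.4 kips → net-section rupture.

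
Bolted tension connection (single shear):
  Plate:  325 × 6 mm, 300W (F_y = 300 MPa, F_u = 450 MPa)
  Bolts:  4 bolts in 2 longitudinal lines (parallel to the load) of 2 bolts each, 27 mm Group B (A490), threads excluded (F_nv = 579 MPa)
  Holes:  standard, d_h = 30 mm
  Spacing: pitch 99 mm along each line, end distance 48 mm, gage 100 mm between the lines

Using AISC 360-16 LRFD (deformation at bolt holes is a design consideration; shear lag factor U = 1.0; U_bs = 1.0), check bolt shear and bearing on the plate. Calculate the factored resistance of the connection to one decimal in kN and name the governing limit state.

Bolt shear: A_b = π(27)²/4 = 572.56 mm². φR_n = 0.75 × 579 × 572.56 × 4 × 1 = 994.5 kN.
Bearing (6 mm plate, F_u = 450 MPa): end bolts L_c = 48 − 30/2 = 33, R_n = min(1.2×33×6×450, 2.4×27×6×450) = 106.92 kN/bolt; interior L_c = 99 − 30 = 69, R_n = 174.96 kN/bolt. φR_n = 0.75 × (2×106.92 + 2×174.96) = 422.8 kN.
Governing: min(994.5, 422.8) = 422.8 kN → bearing.

422.8 kN (bearing governs)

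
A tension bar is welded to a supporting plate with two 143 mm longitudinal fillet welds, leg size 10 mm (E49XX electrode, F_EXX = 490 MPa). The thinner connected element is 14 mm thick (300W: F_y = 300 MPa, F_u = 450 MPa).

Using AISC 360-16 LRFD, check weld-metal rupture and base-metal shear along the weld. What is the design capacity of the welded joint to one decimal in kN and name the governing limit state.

Weld metal: throat = 0.707×10 = 7.07 mm, L = 2×143 = 286 mm. φR_n = 0.75 × 0.6 × 490 × 7.07 × 286 = 445.9 kN.
Base metal shear (14 mm plate): yield φR_n = 1.0×0.6×300×14×286 = 720.7 kN; rupture φR_n = 0.75×0.6×450×14×286 = 810.8 kN; take 720.7 kN (yield).
Governing: min(445.9, 720.7) = 445.9 kN → weld metal.

445.9 kN (weld metal governs)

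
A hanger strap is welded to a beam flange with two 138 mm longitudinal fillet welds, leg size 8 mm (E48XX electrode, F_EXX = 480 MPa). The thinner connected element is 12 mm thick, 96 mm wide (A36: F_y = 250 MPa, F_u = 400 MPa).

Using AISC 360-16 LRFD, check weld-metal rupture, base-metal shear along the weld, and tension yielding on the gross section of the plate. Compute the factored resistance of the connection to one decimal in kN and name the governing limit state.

259.2 kN (gross-section yield governs)

Weld metal: throat = 0.707×8 = 5.656 mm, L = 2×138 = 276 mm. φR_n = 0.75 × 0.6 × 480 × 5.656 × 276 = 337.2 kN.
Base metal shear (12 mm plate): yield φR_n = 1.0×0.6×250×12×276 = 496.8 kN; rupture φR_n = 0.75×0.6×400×12×276 = 596.2 kN; take 496.8 kN (yield).
Tension yield (gross): A_g = 96×12 = 1152 mm². φR_n = 0.90 × 250 × 1152 = 259.2 kN.
Governing: min(337.2, 496.8, 259.2) = 259.2 kN → gross-section yield.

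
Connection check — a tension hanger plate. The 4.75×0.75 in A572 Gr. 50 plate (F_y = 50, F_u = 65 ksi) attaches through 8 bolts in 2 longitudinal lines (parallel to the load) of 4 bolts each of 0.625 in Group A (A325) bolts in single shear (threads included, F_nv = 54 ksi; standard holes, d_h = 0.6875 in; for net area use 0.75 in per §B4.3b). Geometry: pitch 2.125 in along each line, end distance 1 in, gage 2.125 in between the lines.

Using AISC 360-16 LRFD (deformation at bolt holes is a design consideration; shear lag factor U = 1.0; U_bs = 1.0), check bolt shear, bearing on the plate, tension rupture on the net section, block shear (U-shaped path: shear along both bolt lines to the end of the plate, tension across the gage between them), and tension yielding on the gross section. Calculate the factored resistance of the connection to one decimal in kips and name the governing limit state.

99.4 kips (bolt shear governs)

Bolt shear: A_b = π(0.625)²/4 = 0.3068 in². φR_n = 0.75 × 54 × 0.3068 × 8 × 1 = 99.4 kips.
Bearing (0.75 in plate, F_u = 65 ksi): end bolts L_c = 1 − 0.6875/2 = 0.65625, R_n = min(1.2×0.65625×0.75×65, 2.4×0.625×0.75×65) = 38.391 kips/bolt; interior L_c = 2.125 − 0.6875 = 1.4375, R_n = 73.125 kips/bolt. φR_n = 0.75 × (2×38.391 + 6×73.125) = 386.6 kips.
Tension rupture (net): A_n = (4.75 − 2×0.75)×0.75 = 2.4375 in² (U = 1.0, A_e = A_n). φR_n = 0.75 × 65 × 2.4375 = 118.8 kips.
Block shear: shear path 2×[1+3×2.125] = 2×7.375 in, A_gv = 11.063, A_nv = 2×(7.375 − 3.5×0.75)×0.75 = 7.125 in²; tension across gage: (2.125 − 1×0.75)×0.75 = 1.0313 in². R_n = min(0.6×65×7.125, 0.6×50×11.063) + 1.0×65×1.0313 = min(277.88, 331.89) + 67.035 = 344.92 kips. φR_n = 0.75 × 344.92 = 258.7 kips.
Tension yield (gross): A_g = 4.75×0.75 = 3.5625 in². φR_n = 0.90 × 50 × 3.5625 = 160.3 kips.
Governing: min(99.4, 386.6, 118.8, 258.7, 160.3) = 99.4 kips → bolt shear.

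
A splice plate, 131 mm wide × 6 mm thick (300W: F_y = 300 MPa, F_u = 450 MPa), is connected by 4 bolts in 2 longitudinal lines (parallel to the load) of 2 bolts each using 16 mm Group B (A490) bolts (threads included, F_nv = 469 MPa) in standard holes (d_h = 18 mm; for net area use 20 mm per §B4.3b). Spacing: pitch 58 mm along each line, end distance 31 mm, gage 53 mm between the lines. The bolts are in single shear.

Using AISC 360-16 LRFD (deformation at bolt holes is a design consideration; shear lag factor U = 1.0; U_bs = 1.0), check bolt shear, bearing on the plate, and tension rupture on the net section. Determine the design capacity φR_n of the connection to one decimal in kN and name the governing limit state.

184.3 kN (net-section rupture governs)

Bolt shear: A_b = π(16)²/4 = 201.06 mm². φR_n = 0.75 × 469 × 201.06 × 4 × 1 = 282.9 kN.
Bearing (6 mm plate, F_u = 450 MPa): end bolts L_c = 31 − 18/2 = 22, R_n = min(1.2×22×6×450, 2.4×16×6×450) = 71.28 kN/bolt; interior L_c = 58 − 18 = 40, R_n = 103.68 kN/bolt. φR_n = 0.75 × (2×71.28 + 2×103.68) = 262.4 kN.
Tension rupture (net): A_n = (131 − 2×20)×6 = 546 mm² (U = 1.0, A_e = A_n). φR_n = 0.75 × 450 × 546 = 184.3 kN.
Governing: min(282.9, 262.4, 184.3) = 184.3 kN → net-section rupture.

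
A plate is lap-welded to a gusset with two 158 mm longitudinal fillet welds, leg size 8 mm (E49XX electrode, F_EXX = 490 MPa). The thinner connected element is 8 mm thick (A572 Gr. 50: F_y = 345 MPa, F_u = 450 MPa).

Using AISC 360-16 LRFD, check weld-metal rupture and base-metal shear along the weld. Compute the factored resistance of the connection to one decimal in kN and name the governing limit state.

Weld metal: throat = 0.707×8 = 5.656 mm, L = 2×158 = 316 mm. φR_n = 0.75 × 0.6 × 490 × 5.656 × 316 = 394.1 kN.
Base metal shear (8 mm plate): yield φR_n = 1.0×0.6×345×8×316 = 523.3 kN; rupture φR_n = 0.75×0.6×450×8×316 = 511.9 kN; take 511.9 kN (rupture).
Governing: min(394.1, 511.9) = 394.1 kN → weld metal.

394.1 kN (weld metal governs)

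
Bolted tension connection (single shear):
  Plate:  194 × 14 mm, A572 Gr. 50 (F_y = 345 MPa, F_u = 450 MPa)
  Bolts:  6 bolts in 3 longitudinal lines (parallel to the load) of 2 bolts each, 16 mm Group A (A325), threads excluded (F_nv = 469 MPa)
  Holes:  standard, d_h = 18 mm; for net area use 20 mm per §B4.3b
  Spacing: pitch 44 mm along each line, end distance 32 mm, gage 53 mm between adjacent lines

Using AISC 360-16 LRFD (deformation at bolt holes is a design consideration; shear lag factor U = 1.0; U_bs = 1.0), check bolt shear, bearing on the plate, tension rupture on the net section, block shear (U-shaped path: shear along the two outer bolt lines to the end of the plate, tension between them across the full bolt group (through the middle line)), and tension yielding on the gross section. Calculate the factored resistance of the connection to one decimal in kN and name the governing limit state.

424.3 kN (bolt shear governs)

Bolt shear: A_b = π(16)²/4 = 201.06 mm². φR_n = 0.75 × 469 × 201.06 × 6 × 1 = 424.3 kN.
Bearing (14 mm plate, F_u = 450 MPa): end bolts L_c = 32 − 18/2 = 23, R_n = min(1.2×23×14×450, 2.4×16×14×450) = 173.88 kN/bolt; interior L_c = 44 − 18 = 26, R_n = 196.56 kN/bolt. φR_n = 0.75 × (3×173.88 + 3×196.56) = 833.5 kN.
Tension rupture (net): A_n = (194 − 3×20)×14 = 1876 mm² (U = 1.0, A_e = A_n). φR_n = 0.75 × 450 × 1876 = 633.2 kN.
Block shear: shear path 2×[32+1×44] = 2×76 mm, A_gv = 2128, A_nv = 2×(76 − 1.5×20)×14 = 1288 mm²; tension across gage: (106 − 2×20)×14 = 924 mm². R_n = min(0.6×450×1288, 0.6×345×2128) + 1.0×450×924 = min(347.76, 440.5) + 415.8 = 763.56 kN. φR_n = 0.75 × 763.56 = 572.7 kN.
Tension yield (gross): A_g = 194×14 = 2716 mm². φR_n = 0.90 × 345 × 2716 = 843.3 kN.
Governing: min(424.3, 833.5, 633.2, 572.7, 843.3) = 424.3 kN → bolt shear.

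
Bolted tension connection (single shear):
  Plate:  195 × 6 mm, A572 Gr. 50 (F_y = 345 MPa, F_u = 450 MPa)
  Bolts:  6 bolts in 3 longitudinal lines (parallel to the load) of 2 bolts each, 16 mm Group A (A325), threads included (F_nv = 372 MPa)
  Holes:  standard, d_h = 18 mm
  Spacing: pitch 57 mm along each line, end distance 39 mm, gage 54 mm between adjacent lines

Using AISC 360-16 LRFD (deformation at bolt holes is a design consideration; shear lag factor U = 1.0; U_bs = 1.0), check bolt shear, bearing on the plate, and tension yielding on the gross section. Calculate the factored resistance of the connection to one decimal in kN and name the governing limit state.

Bolt shear: A_b = π(16)²/4 = 201.06 mm². φR_n = 0.75 × 372 × 201.06 × 6 × 1 = 336.6 kN.
Bearing (6 mm plate, F_u = 450 MPa): end bolts L_c = 39 − 18/2 = 30, R_n = min(1.2×30×6×450, 2.4×16×6×450) = 97.2 kN/bolt; interior L_c = 57 − 18 = 39, R_n = 103.68 kN/bolt. φR_n = 0.75 × (3×97.2 + 3×103.68) = 452.0 kN.
Tension yield (gross): A_g = 195×6 = 1170 mm². φR_n = 0.90 × 345 × 1170 = 363.3 kN.
Governing: min(336.6, 452.0, 363.3) = 336.6 kN → bolt shear.

336.6 kN (bolt shear governs)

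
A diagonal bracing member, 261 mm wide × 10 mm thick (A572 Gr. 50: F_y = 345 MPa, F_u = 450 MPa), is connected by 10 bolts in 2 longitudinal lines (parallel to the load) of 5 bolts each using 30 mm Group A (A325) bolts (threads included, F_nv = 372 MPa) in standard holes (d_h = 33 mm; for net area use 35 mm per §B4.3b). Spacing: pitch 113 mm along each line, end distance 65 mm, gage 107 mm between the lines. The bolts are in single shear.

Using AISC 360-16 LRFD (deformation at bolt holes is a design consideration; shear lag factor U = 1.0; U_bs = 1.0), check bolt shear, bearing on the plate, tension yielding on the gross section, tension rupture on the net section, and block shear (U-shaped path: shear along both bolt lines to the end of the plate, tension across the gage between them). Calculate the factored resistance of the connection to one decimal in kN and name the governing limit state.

644.6 kN (net-section rupture governs)

Bolt shear: A_b = π(30)²/4 = 706.86 mm². φR_n = 0.75 × 372 × 706.86 × 10 × 1 = 1972.1 kN.
Bearing (10 mm plate, F_u = 450 MPa): end bolts L_c = 65 − 33/2 = 48.5, R_n = min(1.2×48.5×10×450, 2.4×30×10×450) = 261.9 kN/bolt; interior L_c = 113 − 33 = 80, R_n = 324 kN/bolt. φR_n = 0.75 × (2×261.9 + 8×324) = 2336.9 kN.
Tension yield (gross): A_g = 261×10 = 2610 mm². φR_n = 0.90 × 345 × 2610 = 810.4 kN.
Tension rupture (net): A_n = (261 − 2×35)×10 = 1910 mm² (U = 1.0, A_e = A_n). φR_n = 0.75 × 450 × 1910 = 644.6 kN.
Block shear: shear path 2×[65+4×113] = 2×517 mm, A_gv = 10340, A_nv = 2×(517 − 4.5×35)×10 = 7190 mm²; tension across gage: (107 − 1×35)×10 = 720 mm². R_n = min(0.6×450×7190, 0.6×345×10340) + 1.0×450×720 = min(1941.3, 2140.4) + 324 = 2265.3 kN. φR_n = 0.75 × 2265.3 = 1699.0 kN.
Governing: min(1972.1, 2336.9, 810.4, 644.6, 1699.0) = 644.6 kN → net-section rupture.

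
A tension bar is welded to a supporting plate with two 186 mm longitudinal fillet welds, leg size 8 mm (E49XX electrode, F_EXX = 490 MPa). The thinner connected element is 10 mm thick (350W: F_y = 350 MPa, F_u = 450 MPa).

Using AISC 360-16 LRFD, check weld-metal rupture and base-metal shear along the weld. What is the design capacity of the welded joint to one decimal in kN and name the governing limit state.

463.9 kN (weld metal governs)

Weld metal: throat = 0.707×8 = 5.656 mm, L = 2×186 = 372 mm. φR_n = 0.75 × 0.6 × 490 × 5.656 × 372 = 463.9 kN.
Base metal shear (10 mm plate): yield φR_n = 1.0×0.6×350×10×372 = 781.2 kN; rupture φR_n = 0.75×0.6×450×10×372 = 753.3 kN; take 753.3 kN (rupture).
Governing: min(463.9, 753.3) = 463.9 kN → weld metal.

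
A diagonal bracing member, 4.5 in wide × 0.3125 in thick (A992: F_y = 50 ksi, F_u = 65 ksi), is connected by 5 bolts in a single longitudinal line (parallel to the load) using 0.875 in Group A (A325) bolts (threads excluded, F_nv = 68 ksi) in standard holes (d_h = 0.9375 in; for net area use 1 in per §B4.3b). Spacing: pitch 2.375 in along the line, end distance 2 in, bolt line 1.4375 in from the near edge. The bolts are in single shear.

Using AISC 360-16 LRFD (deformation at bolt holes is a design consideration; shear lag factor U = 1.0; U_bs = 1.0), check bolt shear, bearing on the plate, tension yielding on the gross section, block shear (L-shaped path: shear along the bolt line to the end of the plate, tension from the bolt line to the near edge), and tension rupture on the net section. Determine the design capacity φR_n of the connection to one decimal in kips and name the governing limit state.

53.3 kips (net-section rupture governs)

Bolt shear: A_b = π(0.875)²/4 = 0.60132 in². φR_n = 0.75 × 68 × 0.60132 × 5 × 1 = 153.3 kips.
Bearing (0.3125 in plate, F_u = 65 ksi): end bolts L_c = 2 − 0.9375/2 = 1.53125, R_n = min(1.2×1.53125×0.3125×65, 2.4×0.875×0.3125×65) = 37.324 kips/bolt; interior L_c = 2.375 − 0.9375 = 1.4375, R_n = 35.039 kips/bolt. φR_n = 0.75 × (1×37.324 + 4×35.039) = 133.1 kips.
Tension yield (gross): A_g = 4.5×0.3125 = 1.4063 in². φR_n = 0.90 × 50 × 1.4063 = 63.3 kips.
Block shear: shear path 1×[2+4×2.375] = 1×11.5 in, A_gv = 3.5938, A_nv = 1×(11.5 − 4.5×1)×0.3125 = 2.1875 in²; tension to near edge: (1.4375 − 0.5×1)×0.3125 = 0.29297 in². R_n = min(0.6×65×2.1875, 0.6×50×3.5938) + 1.0×65×0.29297 = min(85.313, 107.81) + 19.043 = 104.36 kips. φR_n = 0.75 × 104.36 = 78.3 kips.
Tension rupture (net): A_n = (4.5 − 1×1)×0.3125 = 1.0938 in² (U = 1.0, A_e = A_n). φR_n = 0.75 × 65 × 1.0938 = 53.3 kips.
Governing: min(153.3, 133.1, 63.3, 78.3, 53.3) = 53.3 kips → net-section rupture.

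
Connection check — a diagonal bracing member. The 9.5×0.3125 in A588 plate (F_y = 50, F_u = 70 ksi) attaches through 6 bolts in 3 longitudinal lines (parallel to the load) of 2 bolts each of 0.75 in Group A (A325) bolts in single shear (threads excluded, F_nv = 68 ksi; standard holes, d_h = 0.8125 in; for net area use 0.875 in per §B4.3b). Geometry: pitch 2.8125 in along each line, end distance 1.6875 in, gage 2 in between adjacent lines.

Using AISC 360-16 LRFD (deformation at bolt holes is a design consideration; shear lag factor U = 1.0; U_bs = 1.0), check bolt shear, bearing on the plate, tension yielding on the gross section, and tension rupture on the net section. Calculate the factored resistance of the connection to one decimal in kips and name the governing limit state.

112.8 kips (net-section rupture governs)

Bolt shear: A_b = π(0.75)²/4 = 0.44179 in². φR_n = 0.75 × 68 × 0.44179 × 6 × 1 = 135.2 kips.
Bearing (0.3125 in plate, F_u = 70 ksi): end bolts L_c = 1.6875 − 0.8125/2 = 1.28125, R_n = min(1.2×1.28125×0.3125×70, 2.4×0.75×0.3125×70) = 33.633 kips/bolt; interior L_c = 2.8125 − 0.8125 = 2, R_n = 39.375 kips/bolt. φR_n = 0.75 × (3×33.633 + 3×39.375) = 164.3 kips.
Tension yield (gross): A_g = 9.5×0.3125 = 2.9688 in². φR_n = 0.90 × 50 × 2.9688 = 133.6 kips.
Tension rupture (net): A_n = (9.5 − 3×0.875)×0.3125 = 2.1484 in² (U = 1.0, A_e = A_n). φR_n = 0.75 × 70 × 2.1484 = 112.8 kips.
Governing: min(135.2, 164.3, 133.6, 112.8) = 112.8 kips → net-section rupture.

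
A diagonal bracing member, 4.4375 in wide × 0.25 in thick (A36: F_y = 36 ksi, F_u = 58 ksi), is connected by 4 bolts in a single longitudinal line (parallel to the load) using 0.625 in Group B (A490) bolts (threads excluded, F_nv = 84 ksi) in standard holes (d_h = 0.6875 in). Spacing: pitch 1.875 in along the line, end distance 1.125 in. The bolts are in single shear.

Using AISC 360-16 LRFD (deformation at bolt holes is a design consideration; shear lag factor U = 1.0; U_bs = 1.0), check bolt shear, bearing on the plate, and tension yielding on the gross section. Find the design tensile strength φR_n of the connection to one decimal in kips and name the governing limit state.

35.9 kips (gross-section yield governs)

Bolt shear: A_b = π(0.625)²/4 = 0.3068 in². φR_n = 0.75 × 84 × 0.3068 × 4 × 1 = 77.3 kips.
Bearing (0.25 in plate, F_u = 58 ksi): end bolts L_c = 1.125 − 0.6875/2 = 0.78125, R_n = min(1.2×0.78125×0.25×58, 2.4×0.625×0.25×58) = 13.594 kips/bolt; interior L_c = 1.875 − 0.6875 = 1.1875, R_n = 20.663 kips/bolt. φR_n = 0.75 × (1×13.594 + 3×20.663) = 56.7 kips.
Tension yield (gross): A_g = 4.4375×0.25 = 1.1094 in². φR_n = 0.90 × 36 × 1.1094 = 35.9 kips.
Governing: min(77.3, 56.7, 35.9) = 35.9 kips → gross-section yield.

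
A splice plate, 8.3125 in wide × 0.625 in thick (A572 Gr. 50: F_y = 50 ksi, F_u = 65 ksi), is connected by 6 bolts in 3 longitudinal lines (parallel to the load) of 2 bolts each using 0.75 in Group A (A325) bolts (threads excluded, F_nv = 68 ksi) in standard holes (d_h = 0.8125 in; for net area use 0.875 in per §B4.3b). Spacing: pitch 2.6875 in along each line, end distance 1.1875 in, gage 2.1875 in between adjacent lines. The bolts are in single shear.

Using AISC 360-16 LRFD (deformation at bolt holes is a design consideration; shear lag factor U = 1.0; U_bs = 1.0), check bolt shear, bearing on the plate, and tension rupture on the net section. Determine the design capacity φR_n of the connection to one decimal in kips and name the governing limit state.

135.2 kips (bolt shear governs)

Bolt shear: A_b = π(0.75)²/4 = 0.44179 in². φR_n = 0.75 × 68 × 0.44179 × 6 × 1 = 135.2 kips.
Bearing (0.625 in plate, F_u = 65 ksi): end bolts L_c = 1.1875 − 0.8125/2 = 0.78125, R_n = min(1.2×0.78125×0.625×65, 2.4×0.75×0.625×65) = 38.086 kips/bolt; interior L_c = 2.6875 − 0.8125 = 1.875, R_n = 73.125 kips/bolt. φR_n = 0.75 × (3×38.086 + 3×73.125) = 250.2 kips.
Tension rupture (net): A_n = (8.3125 − 3×0.875)×0.625 = 3.5547 in² (U = 1.0, A_e = A_n). φR_n = 0.75 × 65 × 3.5547 = 173.3 kips.
Governing: min(135.2, 250.2, 173.3) = 135.2 kips → bolt shear.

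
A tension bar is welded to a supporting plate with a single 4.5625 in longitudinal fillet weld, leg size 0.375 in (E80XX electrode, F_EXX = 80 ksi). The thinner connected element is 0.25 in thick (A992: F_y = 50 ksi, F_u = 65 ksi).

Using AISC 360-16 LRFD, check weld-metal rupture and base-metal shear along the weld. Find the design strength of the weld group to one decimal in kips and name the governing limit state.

Weld metal: throat = 0.707×0.375 = 0.26513 in, L = 4.5625 in. φR_n = 0.75 × 0.6 × 80 × 0.26513 × 4.5625 = 43.5 kips.
Base metal shear (0.25 in plate): yield φR_n = 1.0×0.6×50×0.25×4.5625 = 34.2 kips; rupture φR_n = 0.75×0.6×65×0.25×4.5625 = 33.4 kips; take 33.4 kips (rupture).
Governing: min(43.5, 33.4) = 33.4 kips → base-metal shear.

33.4 kips (base-metal shear governs)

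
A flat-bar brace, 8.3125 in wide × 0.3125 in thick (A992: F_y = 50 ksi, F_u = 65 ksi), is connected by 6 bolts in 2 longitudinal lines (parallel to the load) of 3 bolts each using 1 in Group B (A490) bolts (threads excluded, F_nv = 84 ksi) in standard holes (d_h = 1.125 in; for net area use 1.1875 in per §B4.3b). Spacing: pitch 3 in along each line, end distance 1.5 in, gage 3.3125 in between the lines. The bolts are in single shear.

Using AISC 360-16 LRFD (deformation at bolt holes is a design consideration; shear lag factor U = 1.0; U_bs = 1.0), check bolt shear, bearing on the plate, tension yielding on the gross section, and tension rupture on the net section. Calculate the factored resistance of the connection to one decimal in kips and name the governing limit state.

90.5 kips (net-section rupture governs)

Bolt shear: A_b = π(1)²/4 = 0.7854 in². φR_n = 0.75 × 84 × 0.7854 × 6 × 1 = 296.9 kips.
Bearing (0.3125 in plate, F_u = 65 ksi): end bolts L_c = 1.5 − 1.125/2 = 0.9375, R_n = min(1.2×0.9375×0.3125×65, 2.4×1×0.3125×65) = 22.852 kips/bolt; interior L_c = 3 − 1.125 = 1.875, R_n = 45.703 kips/bolt. φR_n = 0.75 × (2×22.852 + 4×45.703) = 171.4 kips.
Tension yield (gross): A_g = 8.3125×0.3125 = 2.5977 in². φR_n = 0.90 × 50 × 2.5977 = 116.9 kips.
Tension rupture (net): A_n = (8.3125 − 2×1.1875)×0.3125 = 1.8555 in² (U = 1.0, A_e = A_n). φR_n = 0.75 × 65 × 1.8555 = 90.5 kips.
Governing: min(296.9, 171.4, 116.9, 90.5) = 90.5 kips → net-section rupture.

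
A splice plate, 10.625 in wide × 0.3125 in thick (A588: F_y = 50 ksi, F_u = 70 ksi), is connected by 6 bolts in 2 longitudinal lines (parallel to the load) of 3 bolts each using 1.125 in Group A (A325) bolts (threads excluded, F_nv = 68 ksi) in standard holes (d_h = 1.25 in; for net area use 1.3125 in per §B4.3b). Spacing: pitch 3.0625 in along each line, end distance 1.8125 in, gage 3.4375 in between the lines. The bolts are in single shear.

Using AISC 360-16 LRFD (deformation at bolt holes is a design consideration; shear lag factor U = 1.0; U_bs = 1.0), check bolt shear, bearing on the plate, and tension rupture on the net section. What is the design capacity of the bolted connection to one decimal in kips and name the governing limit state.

Bolt shear: A_b = π(1.125)²/4 = 0.99402 in². φR_n = 0.75 × 68 × 0.99402 × 6 × 1 = 304.2 kips.
Bearing (0.3125 in plate, F_u = 70 ksi): end bolts L_c = 1.8125 − 1.25/2 = 1.1875, R_n = min(1.2×1.1875×0.3125×70, 2.4×1.125×0.3125×70) = 31.172 kips/bolt; interior L_c = 3.0625 − 1.25 = 1.8125, R_n = 47.578 kips/bolt. φR_n = 0.75 × (2×31.172 + 4×47.578) = 189.5 kips.
Tension rupture (net): A_n = (10.625 − 2×1.3125)×0.3125 = 2.5 in² (U = 1.0, A_e = A_n). φR_n = 0.75 × 70 × 2.5 = 131.3 kips.
Governing: min(304.2, 189.5, 131.3) = 131.3 kips → net-section rupture.

131.3 kips (net-section rupture governs)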